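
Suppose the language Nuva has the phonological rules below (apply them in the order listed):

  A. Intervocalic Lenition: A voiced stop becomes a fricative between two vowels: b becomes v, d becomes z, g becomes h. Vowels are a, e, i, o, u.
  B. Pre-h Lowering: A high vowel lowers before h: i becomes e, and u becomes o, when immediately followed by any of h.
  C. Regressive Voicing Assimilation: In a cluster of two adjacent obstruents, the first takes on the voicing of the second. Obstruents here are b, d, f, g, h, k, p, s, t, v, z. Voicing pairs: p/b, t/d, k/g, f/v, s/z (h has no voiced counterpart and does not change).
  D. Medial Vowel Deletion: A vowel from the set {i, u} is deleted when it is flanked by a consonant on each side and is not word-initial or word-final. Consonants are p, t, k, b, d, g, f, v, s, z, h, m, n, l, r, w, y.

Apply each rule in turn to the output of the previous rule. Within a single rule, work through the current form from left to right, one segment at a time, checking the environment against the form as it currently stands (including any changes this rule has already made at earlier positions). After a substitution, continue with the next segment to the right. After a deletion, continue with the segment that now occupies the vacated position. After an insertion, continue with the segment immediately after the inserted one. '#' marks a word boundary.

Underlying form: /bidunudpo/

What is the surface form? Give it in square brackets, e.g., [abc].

[bzntpo]

A Intervocalic Lenition: [bidunudpo] → [bizunudpo]
B Pre-h Lowering: no change — [bizunudpo]
C Regressive Voicing Assimilation: [bizunudpo] → [bizunutpo]
D Medial Vowel Deletion: [bizunutpo] → [bzntpo]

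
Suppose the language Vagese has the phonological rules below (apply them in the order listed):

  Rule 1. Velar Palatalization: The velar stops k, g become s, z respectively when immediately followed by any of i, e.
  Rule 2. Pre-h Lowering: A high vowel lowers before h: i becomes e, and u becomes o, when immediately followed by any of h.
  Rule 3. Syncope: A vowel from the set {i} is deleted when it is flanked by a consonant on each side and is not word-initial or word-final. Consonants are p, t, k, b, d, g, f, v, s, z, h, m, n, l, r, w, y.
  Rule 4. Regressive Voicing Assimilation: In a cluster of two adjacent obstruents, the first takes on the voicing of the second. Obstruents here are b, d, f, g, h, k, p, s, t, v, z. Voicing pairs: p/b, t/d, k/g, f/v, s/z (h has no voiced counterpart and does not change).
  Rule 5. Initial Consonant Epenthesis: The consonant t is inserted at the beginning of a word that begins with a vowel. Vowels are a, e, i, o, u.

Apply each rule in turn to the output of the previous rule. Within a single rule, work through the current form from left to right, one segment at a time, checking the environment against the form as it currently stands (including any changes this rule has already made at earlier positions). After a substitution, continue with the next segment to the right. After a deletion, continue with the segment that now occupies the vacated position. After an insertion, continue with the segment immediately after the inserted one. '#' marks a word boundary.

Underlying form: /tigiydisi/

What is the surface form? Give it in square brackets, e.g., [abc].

Rule 1 Velar Palatalization: [tigiydisi] → [tiziydisi]
Rule 2 Pre-h Lowering: no change — [tiziydisi]
Rule 3 Syncope: [tiziydisi] → [tzydsi]
Rule 4 Regressive Voicing Assimilation: [tzydsi] → [dzytsi]
Rule 5 Initial Consonant Epenthesis: no change — [dzytsi]

[dzytsi]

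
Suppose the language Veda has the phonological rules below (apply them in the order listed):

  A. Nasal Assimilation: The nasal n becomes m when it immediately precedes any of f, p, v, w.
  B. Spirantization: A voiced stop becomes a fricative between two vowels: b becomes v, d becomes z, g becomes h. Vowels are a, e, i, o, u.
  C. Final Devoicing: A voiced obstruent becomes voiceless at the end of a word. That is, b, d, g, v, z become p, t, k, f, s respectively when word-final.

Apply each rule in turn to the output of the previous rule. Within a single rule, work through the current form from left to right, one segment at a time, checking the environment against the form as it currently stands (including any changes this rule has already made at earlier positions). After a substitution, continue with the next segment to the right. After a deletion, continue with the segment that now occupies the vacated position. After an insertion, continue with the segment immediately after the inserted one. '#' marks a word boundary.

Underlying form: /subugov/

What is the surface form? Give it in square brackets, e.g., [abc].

A Nasal Assimilation: no change — [subugov]
B Spirantization: [subugov] → [suvuhov]
C Final Devoicing: [suvuhov] → [suvuhof]

[suvuhof]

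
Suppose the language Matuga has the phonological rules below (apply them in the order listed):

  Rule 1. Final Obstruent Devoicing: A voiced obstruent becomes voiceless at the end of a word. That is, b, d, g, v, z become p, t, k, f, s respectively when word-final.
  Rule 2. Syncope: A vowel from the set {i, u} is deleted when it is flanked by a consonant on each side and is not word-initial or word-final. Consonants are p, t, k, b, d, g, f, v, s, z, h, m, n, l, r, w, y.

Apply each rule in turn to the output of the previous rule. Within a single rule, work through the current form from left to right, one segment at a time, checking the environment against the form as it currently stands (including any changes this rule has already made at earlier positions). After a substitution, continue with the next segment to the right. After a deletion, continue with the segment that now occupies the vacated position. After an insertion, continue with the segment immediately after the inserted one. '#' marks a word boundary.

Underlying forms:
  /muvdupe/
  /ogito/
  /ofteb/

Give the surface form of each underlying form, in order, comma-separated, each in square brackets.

[mvdpe], [ogto], [oftep]

/muvdupe/:
  Rule 1 Final Obstruent Devoicing: no change — [muvdupe]
  Rule 2 Syncope: [muvdupe] → [mvdpe]
/ogito/:
  Rule 1 Final Obstruent Devoicing: no change — [ogito]
  Rule 2 Syncope: [ogito] → [ogto]
/ofteb/:
  Rule 1 Final Obstruent Devoicing: [ofteb] → [oftep]
  Rule 2 Syncope: no change — [oftep]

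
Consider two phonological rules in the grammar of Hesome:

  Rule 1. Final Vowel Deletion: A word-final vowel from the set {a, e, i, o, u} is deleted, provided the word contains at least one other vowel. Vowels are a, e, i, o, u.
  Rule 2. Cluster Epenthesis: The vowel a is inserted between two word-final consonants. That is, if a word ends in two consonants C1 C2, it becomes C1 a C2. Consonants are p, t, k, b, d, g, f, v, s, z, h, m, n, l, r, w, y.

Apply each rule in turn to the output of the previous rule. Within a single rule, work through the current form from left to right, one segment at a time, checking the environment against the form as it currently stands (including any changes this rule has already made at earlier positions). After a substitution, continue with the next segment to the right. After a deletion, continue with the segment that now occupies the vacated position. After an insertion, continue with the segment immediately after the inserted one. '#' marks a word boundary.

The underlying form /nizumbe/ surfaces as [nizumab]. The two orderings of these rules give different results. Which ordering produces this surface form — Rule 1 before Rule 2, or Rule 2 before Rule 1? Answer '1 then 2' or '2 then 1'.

Order 1 then 2:
  1 Final Vowel Deletion: [nizumbe] → [nizumb]
  2 Cluster Epenthesis: [nizumb] → [nizumab]
  result: [nizumab]
Order 2 then 1:
  2 Cluster Epenthesis: no change — [nizumbe]
  1 Final Vowel Deletion: [nizumbe] → [nizumb]
  result: [nizumb]

1 then 2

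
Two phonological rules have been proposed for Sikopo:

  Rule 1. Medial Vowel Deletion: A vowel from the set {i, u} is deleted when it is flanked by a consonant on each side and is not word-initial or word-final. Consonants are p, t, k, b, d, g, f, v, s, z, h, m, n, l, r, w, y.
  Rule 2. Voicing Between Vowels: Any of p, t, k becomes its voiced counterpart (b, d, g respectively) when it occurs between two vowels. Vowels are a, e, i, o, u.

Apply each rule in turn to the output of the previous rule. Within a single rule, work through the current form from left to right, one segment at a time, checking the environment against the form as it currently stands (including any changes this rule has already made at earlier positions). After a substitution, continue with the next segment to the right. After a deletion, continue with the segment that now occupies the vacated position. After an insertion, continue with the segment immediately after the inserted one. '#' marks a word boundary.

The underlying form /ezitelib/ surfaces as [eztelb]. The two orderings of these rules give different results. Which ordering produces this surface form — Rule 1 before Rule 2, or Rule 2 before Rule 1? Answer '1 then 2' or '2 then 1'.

1 then 2

Order 1 then 2:
  1 Medial Vowel Deletion: [ezitelib] → [eztelb]
  2 Voicing Between Vowels: no change — [eztelb]
  result: [eztelb]
Order 2 then 1:
  2 Voicing Between Vowels: [ezitelib] → [ezidelib]
  1 Medial Vowel Deletion: [ezidelib] → [ezdelb]
  result: [ezdelb]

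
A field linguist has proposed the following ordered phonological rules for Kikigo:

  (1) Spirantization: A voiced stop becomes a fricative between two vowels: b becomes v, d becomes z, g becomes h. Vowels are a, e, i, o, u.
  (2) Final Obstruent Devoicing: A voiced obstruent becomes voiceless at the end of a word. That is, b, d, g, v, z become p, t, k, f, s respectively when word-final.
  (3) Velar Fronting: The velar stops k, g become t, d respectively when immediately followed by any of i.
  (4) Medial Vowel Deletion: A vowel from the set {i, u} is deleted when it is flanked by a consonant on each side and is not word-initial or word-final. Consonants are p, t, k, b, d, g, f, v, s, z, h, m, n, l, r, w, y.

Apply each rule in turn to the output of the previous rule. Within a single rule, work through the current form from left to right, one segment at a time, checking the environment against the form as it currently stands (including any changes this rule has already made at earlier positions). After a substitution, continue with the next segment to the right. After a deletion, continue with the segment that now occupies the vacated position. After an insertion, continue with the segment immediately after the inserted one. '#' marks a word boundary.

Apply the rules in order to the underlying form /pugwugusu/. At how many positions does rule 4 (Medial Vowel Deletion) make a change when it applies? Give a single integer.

3

(1) Spirantization: [pugwugusu] → [pugwuhusu]
(2) Final Obstruent Devoicing: no change — [pugwuhusu]
(3) Velar Fronting: no change — [pugwuhusu]
(4) Medial Vowel Deletion: [pugwuhusu] → [pgwhsu]
Rule 4 changed 3 position(s).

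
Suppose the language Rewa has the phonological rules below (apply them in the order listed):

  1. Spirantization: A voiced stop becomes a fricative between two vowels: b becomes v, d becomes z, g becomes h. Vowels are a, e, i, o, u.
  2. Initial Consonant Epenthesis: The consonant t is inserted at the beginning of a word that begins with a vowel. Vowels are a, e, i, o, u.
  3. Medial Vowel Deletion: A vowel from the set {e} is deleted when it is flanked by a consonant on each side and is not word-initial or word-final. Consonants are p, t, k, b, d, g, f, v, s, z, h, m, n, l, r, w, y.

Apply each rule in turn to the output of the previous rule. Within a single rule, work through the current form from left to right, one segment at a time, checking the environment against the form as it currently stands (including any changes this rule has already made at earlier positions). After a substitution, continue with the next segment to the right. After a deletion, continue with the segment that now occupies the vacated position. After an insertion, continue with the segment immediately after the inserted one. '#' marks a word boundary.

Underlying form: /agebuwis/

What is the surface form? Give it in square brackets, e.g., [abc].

1 Spirantization: [agebuwis] → [ahevuwis]
2 Initial Consonant Epenthesis: [ahevuwis] → [tahevuwis]
3 Medial Vowel Deletion: [tahevuwis] → [tahvuwis]

[tahvuwis]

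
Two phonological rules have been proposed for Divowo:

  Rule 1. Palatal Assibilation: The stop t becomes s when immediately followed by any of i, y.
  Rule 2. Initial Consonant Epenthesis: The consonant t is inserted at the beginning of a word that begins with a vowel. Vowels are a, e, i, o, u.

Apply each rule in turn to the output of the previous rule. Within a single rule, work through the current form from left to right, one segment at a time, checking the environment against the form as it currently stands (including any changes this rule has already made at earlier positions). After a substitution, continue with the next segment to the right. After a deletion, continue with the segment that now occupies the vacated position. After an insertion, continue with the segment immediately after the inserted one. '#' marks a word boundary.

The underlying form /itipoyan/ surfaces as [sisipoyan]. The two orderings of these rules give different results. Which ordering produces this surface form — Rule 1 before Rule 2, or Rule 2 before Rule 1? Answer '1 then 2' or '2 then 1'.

2 then 1

Order 1 then 2:
  1 Palatal Assibilation: [itipoyan] → [isipoyan]
  2 Initial Consonant Epenthesis: [isipoyan] → [tisipoyan]
  result: [tisipoyan]
Order 2 then 1:
  2 Initial Consonant Epenthesis: [itipoyan] → [titipoyan]
  1 Palatal Assibilation: [titipoyan] → [sisipoyan]
  result: [sisipoyan]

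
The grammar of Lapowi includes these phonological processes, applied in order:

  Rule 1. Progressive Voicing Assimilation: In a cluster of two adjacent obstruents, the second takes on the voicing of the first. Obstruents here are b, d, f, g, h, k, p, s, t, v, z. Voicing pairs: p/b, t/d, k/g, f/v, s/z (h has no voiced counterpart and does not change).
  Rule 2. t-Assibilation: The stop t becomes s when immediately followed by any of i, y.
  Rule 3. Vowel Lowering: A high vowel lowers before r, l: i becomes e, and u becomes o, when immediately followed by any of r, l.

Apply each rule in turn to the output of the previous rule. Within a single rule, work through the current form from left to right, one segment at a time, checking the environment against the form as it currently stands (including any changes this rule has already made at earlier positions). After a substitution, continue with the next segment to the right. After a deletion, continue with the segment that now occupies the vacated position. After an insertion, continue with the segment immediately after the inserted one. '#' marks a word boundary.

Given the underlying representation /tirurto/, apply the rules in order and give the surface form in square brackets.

[serorto]

Rule 1 Progressive Voicing Assimilation: no change — [tirurto]
Rule 2 t-Assibilation: [tirurto] → [sirurto]
Rule 3 Vowel Lowering: [sirurto] → [serorto]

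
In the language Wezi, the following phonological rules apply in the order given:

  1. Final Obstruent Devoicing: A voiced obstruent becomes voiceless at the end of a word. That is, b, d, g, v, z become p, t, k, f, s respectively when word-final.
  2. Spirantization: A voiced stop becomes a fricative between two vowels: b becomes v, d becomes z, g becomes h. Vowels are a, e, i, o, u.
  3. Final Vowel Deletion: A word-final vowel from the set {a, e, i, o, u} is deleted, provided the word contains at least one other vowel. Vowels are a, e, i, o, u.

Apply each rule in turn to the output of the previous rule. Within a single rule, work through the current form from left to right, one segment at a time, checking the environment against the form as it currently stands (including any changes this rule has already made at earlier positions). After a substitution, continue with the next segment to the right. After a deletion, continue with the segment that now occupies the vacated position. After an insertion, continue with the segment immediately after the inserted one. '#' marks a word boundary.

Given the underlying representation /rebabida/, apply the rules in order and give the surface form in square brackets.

1 Final Obstruent Devoicing: no change — [rebabida]
2 Spirantization: [rebabida] → [revaviza]
3 Final Vowel Deletion: [revaviza] → [revaviz]

[revaviz]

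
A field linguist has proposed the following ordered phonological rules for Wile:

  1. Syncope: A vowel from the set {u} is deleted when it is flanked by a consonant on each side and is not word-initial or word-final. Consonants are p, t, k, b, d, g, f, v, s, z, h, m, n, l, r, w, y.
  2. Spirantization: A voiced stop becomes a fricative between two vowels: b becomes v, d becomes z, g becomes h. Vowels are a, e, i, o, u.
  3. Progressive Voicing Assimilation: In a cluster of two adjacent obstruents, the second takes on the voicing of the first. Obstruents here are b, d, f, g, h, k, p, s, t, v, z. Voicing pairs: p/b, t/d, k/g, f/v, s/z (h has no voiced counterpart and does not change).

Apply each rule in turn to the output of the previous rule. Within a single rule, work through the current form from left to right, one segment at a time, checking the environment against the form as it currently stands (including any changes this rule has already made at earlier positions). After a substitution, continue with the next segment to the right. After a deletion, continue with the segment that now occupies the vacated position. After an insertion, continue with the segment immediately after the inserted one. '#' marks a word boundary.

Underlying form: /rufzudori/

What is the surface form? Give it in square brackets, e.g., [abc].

[rfstori]

1 Syncope: [rufzudori] → [rfzdori]
2 Spirantization: no change — [rfzdori]
3 Progressive Voicing Assimilation: [rfzdori] → [rfstori]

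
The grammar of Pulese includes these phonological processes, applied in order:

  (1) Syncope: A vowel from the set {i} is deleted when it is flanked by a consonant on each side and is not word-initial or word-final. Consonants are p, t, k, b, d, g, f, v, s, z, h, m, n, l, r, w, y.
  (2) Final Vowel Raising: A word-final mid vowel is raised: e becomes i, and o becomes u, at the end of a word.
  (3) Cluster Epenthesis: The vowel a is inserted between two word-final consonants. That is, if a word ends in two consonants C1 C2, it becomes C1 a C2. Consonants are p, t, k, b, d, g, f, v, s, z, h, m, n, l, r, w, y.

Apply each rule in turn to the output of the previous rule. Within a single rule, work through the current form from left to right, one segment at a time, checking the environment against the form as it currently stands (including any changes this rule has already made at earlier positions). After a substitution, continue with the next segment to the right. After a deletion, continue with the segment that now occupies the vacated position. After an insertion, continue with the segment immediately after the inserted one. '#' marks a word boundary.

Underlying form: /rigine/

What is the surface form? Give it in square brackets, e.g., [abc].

[rgni]

(1) Syncope: [rigine] → [rgne]
(2) Final Vowel Raising: [rgne] → [rgni]
(3) Cluster Epenthesis: no change — [rgni]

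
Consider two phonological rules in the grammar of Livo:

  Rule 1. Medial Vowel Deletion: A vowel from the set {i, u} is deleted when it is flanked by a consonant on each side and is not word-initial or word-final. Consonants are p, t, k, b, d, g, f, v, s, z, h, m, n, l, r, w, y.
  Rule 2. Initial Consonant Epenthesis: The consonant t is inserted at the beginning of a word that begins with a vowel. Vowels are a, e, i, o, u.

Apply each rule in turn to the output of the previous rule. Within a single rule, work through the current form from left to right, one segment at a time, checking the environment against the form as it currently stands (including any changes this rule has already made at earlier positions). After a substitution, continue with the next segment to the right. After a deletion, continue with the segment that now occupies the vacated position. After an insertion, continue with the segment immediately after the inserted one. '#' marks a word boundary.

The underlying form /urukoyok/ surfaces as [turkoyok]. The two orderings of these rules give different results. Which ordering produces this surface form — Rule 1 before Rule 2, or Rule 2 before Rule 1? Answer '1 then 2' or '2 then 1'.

Order 1 then 2:
  1 Medial Vowel Deletion: [urukoyok] → [urkoyok]
  2 Initial Consonant Epenthesis: [urkoyok] → [turkoyok]
  result: [turkoyok]
Order 2 then 1:
  2 Initial Consonant Epenthesis: [urukoyok] → [turukoyok]
  1 Medial Vowel Deletion: [turukoyok] → [trkoyok]
  result: [trkoyok]

1 then 2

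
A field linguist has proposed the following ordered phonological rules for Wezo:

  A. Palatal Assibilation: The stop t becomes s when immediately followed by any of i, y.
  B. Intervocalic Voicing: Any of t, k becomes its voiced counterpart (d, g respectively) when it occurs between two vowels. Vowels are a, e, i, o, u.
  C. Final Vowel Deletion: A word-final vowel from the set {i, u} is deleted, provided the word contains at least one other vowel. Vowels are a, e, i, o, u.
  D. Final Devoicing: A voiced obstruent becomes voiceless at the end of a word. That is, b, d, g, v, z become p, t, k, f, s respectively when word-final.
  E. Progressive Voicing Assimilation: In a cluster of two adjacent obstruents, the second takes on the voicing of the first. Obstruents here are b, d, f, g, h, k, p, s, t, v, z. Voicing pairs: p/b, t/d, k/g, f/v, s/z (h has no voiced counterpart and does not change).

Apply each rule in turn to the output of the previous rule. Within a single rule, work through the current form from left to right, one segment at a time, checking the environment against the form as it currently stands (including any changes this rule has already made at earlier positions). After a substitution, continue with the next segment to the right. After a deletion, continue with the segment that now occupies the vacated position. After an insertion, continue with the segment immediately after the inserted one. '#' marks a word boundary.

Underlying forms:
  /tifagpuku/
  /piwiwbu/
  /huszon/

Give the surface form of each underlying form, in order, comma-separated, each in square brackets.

/tifagpuku/:
  A Palatal Assibilation: [tifagpuku] → [sifagpuku]
  B Intervocalic Voicing: [sifagpuku] → [sifagpugu]
  C Final Vowel Deletion: [sifagpugu] → [sifagpug]
  D Final Devoicing: [sifagpug] → [sifagpuk]
  E Progressive Voicing Assimilation: [sifagpuk] → [sifagbuk]
/piwiwbu/:
  A Palatal Assibilation: no change — [piwiwbu]
  B Intervocalic Voicing: no change — [piwiwbu]
  C Final Vowel Deletion: [piwiwbu] → [piwiwb]
  D Final Devoicing: [piwiwb] → [piwiwp]
  E Progressive Voicing Assimilation: no change — [piwiwp]
/huszon/:
  A Palatal Assibilation: no change — [huszon]
  B Intervocalic Voicing: no change — [huszon]
  C Final Vowel Deletion: no change — [huszon]
  D Final Devoicing: no change — [huszon]
  E Progressive Voicing Assimilation: [huszon] → [husson]

[sifagbuk], [piwiwp], [husson]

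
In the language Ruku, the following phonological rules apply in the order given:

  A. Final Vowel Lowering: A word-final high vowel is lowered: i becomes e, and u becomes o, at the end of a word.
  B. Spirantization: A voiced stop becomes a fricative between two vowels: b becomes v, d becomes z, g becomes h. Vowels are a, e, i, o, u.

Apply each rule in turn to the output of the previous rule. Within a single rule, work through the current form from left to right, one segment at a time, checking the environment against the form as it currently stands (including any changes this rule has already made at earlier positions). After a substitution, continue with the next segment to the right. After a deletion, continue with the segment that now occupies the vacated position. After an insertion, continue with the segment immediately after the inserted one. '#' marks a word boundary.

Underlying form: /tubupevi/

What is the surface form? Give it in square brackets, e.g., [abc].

A Final Vowel Lowering: [tubupevi] → [tubupeve]
B Spirantization: [tubupeve] → [tuvupeve]

[tuvupeve]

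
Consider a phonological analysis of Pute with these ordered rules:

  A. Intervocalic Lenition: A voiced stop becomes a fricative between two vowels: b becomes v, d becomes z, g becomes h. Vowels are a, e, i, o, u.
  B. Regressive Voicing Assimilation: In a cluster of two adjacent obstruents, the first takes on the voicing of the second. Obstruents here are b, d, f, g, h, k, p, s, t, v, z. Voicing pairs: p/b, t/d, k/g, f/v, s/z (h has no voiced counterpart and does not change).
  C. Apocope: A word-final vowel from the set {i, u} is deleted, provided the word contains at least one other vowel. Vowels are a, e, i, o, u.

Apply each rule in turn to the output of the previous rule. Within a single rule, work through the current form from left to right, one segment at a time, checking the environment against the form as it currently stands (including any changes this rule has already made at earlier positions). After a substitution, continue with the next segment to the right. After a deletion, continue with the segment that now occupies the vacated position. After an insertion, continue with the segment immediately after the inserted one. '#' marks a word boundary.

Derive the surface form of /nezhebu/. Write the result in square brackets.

A Intervocalic Lenition: [nezhebu] → [nezhevu]
B Regressive Voicing Assimilation: [nezhevu] → [neshevu]
C Apocope: [neshevu] → [neshev]

[neshev]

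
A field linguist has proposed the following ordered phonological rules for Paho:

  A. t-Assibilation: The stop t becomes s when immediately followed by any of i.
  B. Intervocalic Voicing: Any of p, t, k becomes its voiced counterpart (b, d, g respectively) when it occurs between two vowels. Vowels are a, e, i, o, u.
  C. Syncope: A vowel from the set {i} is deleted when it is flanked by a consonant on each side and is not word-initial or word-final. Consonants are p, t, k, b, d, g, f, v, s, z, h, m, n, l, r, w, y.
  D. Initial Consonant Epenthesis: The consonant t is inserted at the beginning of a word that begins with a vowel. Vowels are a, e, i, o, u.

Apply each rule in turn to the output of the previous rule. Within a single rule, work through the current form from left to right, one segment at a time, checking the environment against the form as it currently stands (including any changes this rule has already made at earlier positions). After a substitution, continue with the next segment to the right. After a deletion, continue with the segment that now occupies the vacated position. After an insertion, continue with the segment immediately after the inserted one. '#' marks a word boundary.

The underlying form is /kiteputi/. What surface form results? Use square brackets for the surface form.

A t-Assibilation: [kiteputi] → [kitepusi]
B Intervocalic Voicing: [kitepusi] → [kidebusi]
C Syncope: [kidebusi] → [kdebusi]
D Initial Consonant Epenthesis: no change — [kdebusi]

[kdebusi]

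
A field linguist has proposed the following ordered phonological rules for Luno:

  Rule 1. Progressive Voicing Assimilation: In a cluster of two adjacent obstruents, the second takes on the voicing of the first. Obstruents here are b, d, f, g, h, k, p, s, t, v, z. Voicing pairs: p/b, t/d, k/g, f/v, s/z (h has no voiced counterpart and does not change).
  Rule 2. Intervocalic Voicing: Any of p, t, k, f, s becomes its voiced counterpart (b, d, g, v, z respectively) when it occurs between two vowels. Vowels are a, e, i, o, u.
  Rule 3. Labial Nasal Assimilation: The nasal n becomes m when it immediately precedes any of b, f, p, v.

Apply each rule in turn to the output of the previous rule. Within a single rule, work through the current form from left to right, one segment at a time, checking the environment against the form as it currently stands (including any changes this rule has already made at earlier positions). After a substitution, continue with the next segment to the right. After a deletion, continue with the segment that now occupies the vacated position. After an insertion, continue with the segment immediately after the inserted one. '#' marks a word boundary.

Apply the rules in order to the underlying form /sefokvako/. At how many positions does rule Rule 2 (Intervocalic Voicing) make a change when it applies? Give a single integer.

Rule 1 Progressive Voicing Assimilation: [sefokvako] → [sefokfako]
Rule 2 Intervocalic Voicing: [sefokfako] → [sevokfago]
Rule 3 Labial Nasal Assimilation: no change — [sevokfago]
Rule Rule 2 changed 2 position(s).

2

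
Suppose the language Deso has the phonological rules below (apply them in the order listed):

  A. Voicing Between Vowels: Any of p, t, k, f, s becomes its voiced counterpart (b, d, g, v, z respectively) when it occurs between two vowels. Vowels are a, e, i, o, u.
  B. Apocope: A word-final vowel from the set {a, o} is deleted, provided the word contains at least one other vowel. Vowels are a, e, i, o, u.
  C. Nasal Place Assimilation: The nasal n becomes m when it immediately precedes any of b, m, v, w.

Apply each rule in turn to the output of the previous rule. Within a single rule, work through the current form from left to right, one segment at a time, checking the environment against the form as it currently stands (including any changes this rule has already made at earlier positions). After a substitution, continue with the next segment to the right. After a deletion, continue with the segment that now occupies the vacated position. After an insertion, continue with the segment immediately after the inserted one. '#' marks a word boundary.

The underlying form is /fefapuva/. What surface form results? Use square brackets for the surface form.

A Voicing Between Vowels: [fefapuva] → [fevabuva]
B Apocope: [fevabuva] → [fevabuv]
C Nasal Place Assimilation: no change — [fevabuv]

[fevabuv]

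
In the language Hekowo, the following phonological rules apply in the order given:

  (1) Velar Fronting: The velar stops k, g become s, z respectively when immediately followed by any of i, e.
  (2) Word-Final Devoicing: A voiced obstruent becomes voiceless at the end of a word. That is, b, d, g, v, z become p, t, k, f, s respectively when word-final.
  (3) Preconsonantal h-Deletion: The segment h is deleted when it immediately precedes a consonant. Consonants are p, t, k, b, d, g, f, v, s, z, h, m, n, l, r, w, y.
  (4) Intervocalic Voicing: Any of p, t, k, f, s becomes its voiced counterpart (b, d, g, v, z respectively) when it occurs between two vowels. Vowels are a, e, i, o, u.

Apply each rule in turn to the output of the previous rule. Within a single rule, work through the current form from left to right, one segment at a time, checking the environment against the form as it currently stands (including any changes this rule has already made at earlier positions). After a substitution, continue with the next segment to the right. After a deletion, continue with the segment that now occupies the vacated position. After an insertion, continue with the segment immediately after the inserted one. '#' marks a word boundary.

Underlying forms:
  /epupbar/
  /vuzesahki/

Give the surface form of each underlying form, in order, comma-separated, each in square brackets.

/epupbar/:
  (1) Velar Fronting: no change — [epupbar]
  (2) Word-Final Devoicing: no change — [epupbar]
  (3) Preconsonantal h-Deletion: no change — [epupbar]
  (4) Intervocalic Voicing: [epupbar] → [ebupbar]
/vuzesahki/:
  (1) Velar Fronting: [vuzesahki] → [vuzesahsi]
  (2) Word-Final Devoicing: no change — [vuzesahsi]
  (3) Preconsonantal h-Deletion: [vuzesahsi] → [vuzesasi]
  (4) Intervocalic Voicing: [vuzesasi] → [vuzezazi]

[ebupbar], [vuzezazi]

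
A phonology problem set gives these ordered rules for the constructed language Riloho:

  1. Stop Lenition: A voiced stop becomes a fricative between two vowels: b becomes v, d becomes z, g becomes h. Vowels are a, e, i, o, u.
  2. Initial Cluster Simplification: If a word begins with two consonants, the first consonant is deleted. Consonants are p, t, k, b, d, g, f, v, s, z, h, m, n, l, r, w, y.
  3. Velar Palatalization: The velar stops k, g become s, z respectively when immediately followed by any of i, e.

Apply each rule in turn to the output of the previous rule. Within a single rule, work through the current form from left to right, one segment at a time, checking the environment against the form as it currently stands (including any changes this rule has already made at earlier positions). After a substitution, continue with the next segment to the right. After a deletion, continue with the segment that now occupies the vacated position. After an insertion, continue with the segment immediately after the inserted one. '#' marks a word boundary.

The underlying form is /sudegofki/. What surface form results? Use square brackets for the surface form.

[suzehofsi]

1 Stop Lenition: [sudegofki] → [suzehofki]
2 Initial Cluster Simplification: no change — [suzehofki]
3 Velar Palatalization: [suzehofki] → [suzehofsi]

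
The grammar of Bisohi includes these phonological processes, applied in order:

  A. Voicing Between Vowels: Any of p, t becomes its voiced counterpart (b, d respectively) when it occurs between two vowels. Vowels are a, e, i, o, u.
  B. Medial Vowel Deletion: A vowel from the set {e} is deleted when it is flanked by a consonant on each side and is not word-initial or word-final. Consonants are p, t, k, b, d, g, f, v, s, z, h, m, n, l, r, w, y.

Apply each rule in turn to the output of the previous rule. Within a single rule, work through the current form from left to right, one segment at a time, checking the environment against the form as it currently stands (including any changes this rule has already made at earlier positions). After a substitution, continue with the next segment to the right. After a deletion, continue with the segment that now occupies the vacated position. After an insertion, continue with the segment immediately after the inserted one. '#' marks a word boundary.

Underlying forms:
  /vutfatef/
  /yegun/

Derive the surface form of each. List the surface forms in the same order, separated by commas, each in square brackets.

/vutfatef/:
  A Voicing Between Vowels: [vutfatef] → [vutfadef]
  B Medial Vowel Deletion: [vutfadef] → [vutfadf]
/yegun/:
  A Voicing Between Vowels: no change — [yegun]
  B Medial Vowel Deletion: [yegun] → [ygun]

[vutfadf], [ygun]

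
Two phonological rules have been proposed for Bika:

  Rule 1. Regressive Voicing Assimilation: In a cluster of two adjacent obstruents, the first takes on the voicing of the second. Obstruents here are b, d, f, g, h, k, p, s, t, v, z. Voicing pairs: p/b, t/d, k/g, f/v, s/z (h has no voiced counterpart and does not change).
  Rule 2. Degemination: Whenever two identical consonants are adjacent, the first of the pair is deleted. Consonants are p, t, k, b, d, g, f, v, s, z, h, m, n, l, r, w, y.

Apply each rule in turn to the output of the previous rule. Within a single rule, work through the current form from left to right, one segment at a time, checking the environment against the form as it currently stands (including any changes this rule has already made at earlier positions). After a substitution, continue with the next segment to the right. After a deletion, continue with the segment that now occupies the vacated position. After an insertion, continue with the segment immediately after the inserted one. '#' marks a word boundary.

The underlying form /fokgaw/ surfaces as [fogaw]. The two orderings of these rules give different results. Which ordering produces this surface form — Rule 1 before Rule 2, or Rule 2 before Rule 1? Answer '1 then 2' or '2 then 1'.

1 then 2

Order 1 then 2:
  1 Regressive Voicing Assimilation: [fokgaw] → [foggaw]
  2 Degemination: [foggaw] → [fogaw]
  result: [fogaw]
Order 2 then 1:
  2 Degemination: no change — [fokgaw]
  1 Regressive Voicing Assimilation: [fokgaw] → [foggaw]
  result: [foggaw]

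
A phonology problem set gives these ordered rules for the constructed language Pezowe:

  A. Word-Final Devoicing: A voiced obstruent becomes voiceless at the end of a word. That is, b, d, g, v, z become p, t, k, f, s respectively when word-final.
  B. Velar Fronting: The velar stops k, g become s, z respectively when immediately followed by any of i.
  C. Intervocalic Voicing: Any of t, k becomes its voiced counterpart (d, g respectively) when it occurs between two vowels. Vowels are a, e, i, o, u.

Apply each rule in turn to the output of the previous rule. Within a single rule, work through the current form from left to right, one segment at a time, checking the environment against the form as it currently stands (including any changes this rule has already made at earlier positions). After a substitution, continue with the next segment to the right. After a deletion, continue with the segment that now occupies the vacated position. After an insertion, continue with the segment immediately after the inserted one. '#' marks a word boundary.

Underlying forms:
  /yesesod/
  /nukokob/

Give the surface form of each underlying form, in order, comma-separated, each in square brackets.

[yesesot], [nugogop]

/yesesod/:
  A Word-Final Devoicing: [yesesod] → [yesesot]
  B Velar Fronting: no change — [yesesot]
  C Intervocalic Voicing: no change — [yesesot]
/nukokob/:
  A Word-Final Devoicing: [nukokob] → [nukokop]
  B Velar Fronting: no change — [nukokop]
  C Intervocalic Voicing: [nukokop] → [nugogop]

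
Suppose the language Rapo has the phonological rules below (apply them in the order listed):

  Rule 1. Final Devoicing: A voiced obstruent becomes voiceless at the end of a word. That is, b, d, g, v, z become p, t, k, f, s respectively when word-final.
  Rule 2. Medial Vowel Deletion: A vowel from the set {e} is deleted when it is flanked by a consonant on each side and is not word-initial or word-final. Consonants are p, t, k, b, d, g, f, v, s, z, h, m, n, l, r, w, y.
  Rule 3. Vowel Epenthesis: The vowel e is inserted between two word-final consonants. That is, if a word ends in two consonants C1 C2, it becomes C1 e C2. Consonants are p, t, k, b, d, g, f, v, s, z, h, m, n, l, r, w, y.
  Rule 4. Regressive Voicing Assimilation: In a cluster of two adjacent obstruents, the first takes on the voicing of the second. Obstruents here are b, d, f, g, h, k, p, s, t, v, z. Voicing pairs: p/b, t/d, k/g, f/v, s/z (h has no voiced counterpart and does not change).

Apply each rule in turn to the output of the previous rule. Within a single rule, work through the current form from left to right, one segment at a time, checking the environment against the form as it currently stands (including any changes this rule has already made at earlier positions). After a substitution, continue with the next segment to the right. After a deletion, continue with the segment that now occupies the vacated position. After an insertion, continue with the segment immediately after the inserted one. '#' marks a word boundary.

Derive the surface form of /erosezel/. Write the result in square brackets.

Rule 1 Final Devoicing: no change — [erosezel]
Rule 2 Medial Vowel Deletion: [erosezel] → [eroszl]
Rule 3 Vowel Epenthesis: [eroszl] → [eroszel]
Rule 4 Regressive Voicing Assimilation: [eroszel] → [erozzel]

[erozzel]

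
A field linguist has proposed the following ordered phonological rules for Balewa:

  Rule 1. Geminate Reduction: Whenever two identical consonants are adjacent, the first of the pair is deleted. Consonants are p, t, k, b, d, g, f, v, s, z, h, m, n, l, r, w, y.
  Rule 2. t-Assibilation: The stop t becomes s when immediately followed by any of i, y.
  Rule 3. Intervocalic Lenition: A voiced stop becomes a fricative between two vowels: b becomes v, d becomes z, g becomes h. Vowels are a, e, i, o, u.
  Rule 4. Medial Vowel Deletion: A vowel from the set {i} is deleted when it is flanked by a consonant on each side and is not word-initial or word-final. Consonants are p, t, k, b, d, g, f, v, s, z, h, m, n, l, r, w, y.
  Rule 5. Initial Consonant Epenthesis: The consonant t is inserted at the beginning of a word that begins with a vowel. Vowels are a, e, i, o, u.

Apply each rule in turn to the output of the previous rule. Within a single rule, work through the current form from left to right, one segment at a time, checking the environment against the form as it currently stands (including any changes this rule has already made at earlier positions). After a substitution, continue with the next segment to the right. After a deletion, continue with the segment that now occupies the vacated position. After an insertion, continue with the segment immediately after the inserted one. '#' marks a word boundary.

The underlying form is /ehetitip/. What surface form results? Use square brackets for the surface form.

[tehessp]

Rule 1 Geminate Reduction: no change — [ehetitip]
Rule 2 t-Assibilation: [ehetitip] → [ehesisip]
Rule 3 Intervocalic Lenition: no change — [ehesisip]
Rule 4 Medial Vowel Deletion: [ehesisip] → [ehessp]
Rule 5 Initial Consonant Epenthesis: [ehessp] → [tehessp]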